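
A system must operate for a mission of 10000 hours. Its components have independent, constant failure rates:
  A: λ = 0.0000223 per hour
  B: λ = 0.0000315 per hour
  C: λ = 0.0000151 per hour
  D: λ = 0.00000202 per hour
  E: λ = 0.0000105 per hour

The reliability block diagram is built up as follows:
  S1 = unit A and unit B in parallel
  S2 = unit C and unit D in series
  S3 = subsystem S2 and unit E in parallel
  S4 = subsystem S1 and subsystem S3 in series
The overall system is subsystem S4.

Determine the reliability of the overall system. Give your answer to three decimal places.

R(A) = exp(−0.0000223 × 10000) = 0.80011
R(B) = exp(−0.0000315 × 10000) = 0.72979
R(C) = exp(−0.0000151 × 10000) = 0.85985
R(D) = exp(−0.00000202 × 10000) = 0.98000
R(E) = exp(−0.0000105 × 10000) = 0.90032
Parallel (A and B): 1 − (1 − 0.80011)(1 − 0.72979) = 0.94599
Series (C and D): 0.85985 × 0.98000 = 0.84265
Parallel ([0.84265] and E): 1 − (1 − 0.84265)(1 − 0.90032) = 0.98432
Series ([0.94599] and [0.98432]): 0.94599 × 0.98432 = 0.931

0.931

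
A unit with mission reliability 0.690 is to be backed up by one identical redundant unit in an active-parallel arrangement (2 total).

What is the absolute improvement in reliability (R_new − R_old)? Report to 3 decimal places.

0.214

R_before = 0.690
R_after = 1 − (1 − 0.690)^2 = 0.904
ΔR = 0.904 − 0.690 = 0.214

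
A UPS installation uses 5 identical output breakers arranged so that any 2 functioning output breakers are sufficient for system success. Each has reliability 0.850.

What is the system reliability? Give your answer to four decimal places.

0.9978

R = Σ_{i=2}^{5} C(5,i) p^i (1−p)^{5−i} with p = 0.850
C(5,2)·0.850^2·0.150^3 = 0.024384
C(5,3)·0.850^3·0.150^2 = 0.138178
C(5,4)·0.850^4·0.150^1 = 0.391505
C(5,5)·0.850^5·0.150^0 = 0.443705
Sum = 0.9978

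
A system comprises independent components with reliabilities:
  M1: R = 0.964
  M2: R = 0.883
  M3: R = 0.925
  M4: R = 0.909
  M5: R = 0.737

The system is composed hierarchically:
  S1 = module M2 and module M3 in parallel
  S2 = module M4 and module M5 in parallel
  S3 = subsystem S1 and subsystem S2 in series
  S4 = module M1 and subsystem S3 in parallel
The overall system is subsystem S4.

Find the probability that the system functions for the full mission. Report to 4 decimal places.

0.9988

Parallel (M2 and M3): 1 − (1 − 0.883000)(1 − 0.925000) = 0.991225
Parallel (M4 and M5): 1 − (1 − 0.909000)(1 − 0.737000) = 0.976067
Series ([0.991225] and [0.976067]): 0.991225 × 0.976067 = 0.967502
Parallel (M1 and [0.967502]): 1 − (1 − 0.964000)(1 − 0.967502) = 0.9988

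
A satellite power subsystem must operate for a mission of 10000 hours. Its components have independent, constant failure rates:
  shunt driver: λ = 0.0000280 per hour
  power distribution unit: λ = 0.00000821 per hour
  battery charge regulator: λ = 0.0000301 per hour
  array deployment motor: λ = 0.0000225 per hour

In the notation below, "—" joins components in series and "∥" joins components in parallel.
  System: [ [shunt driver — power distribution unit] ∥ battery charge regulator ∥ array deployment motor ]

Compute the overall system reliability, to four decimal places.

0.9841

R(shunt driver) = exp(−0.0000280 × 10000) = 0.755784
R(power distribution unit) = exp(−0.00000821 × 10000) = 0.921180
R(battery charge regulator) = exp(−0.0000301 × 10000) = 0.740078
R(array deployment motor) = exp(−0.0000225 × 10000) = 0.798516
Series (shunt driver and power distribution unit): 0.755784 × 0.921180 = 0.696213
Parallel ([0.696213], battery charge regulator, and array deployment motor): 1 − (1 − 0.696213)(1 − 0.740078)(1 − 0.798516) = 0.9841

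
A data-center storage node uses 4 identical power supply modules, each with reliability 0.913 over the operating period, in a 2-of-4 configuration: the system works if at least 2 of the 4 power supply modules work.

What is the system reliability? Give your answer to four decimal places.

0.9975

R = Σ_{i=2}^{4} C(4,i) p^i (1−p)^{4−i} with p = 0.913
C(4,2)·0.913^2·0.087^2 = 0.037856
C(4,3)·0.913^3·0.087^1 = 0.264845
C(4,4)·0.913^4·0.087^0 = 0.694837
Sum = 0.9975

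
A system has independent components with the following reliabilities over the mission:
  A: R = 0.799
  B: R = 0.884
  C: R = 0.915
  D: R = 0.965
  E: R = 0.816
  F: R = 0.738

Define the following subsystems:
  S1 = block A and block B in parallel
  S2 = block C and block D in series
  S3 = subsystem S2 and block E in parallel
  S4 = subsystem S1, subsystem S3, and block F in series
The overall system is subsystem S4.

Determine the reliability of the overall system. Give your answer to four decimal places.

Parallel (A and B): 1 − (1 − 0.799000)(1 − 0.884000) = 0.976684
Series (C and D): 0.915000 × 0.965000 = 0.882975
Parallel ([0.882975] and E): 1 − (1 − 0.882975)(1 − 0.816000) = 0.978467
Series ([0.976684], [0.978467], and F): 0.976684 × 0.978467 × 0.738000 = 0.7053

0.7053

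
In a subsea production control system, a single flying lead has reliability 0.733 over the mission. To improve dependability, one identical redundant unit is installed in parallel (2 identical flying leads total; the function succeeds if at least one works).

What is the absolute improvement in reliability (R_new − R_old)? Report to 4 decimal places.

0.1957

R_before = 0.733
R_after = 1 − (1 − 0.733)^2 = 0.9287
ΔR = 0.9287 − 0.733 = 0.1957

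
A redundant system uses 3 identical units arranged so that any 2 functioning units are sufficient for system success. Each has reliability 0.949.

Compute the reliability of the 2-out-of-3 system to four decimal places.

0.9925

R = Σ_{i=2}^{3} C(3,i) p^i (1−p)^{3−i} with p = 0.949
C(3,2)·0.949^2·0.051^1 = 0.137792
C(3,3)·0.949^3·0.051^0 = 0.854670
Sum = 0.9925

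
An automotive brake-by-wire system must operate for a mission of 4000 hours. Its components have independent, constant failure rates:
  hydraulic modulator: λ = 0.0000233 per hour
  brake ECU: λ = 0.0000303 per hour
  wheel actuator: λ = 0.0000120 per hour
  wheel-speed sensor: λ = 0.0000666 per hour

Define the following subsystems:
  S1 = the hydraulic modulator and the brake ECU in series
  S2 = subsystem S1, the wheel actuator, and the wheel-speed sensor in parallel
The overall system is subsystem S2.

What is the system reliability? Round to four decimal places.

R(hydraulic modulator) = exp(−0.0000233 × 4000) = 0.911011
R(brake ECU) = exp(−0.0000303 × 4000) = 0.885857
R(wheel actuator) = exp(−0.0000120 × 4000) = 0.953134
R(wheel-speed sensor) = exp(−0.0000666 × 4000) = 0.766133
Series (hydraulic modulator and brake ECU): 0.911011 × 0.885857 = 0.807025
Parallel ([0.807025], wheel actuator, and wheel-speed sensor): 1 − (1 − 0.807025)(1 − 0.953134)(1 − 0.766133) = 0.9979

0.9979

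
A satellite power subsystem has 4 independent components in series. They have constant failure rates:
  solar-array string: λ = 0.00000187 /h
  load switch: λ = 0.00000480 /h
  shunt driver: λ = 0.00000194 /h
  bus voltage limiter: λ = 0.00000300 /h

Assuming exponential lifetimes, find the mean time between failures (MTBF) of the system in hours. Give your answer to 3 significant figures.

86100

Series of exponential components: λ_sys = Σ λ_i
λ_sys = 0.00000187 + 0.00000480 + 0.00000194 + 0.00000300 = 1.1610e-05 /h
MTBF = 1 / λ_sys = 86100 h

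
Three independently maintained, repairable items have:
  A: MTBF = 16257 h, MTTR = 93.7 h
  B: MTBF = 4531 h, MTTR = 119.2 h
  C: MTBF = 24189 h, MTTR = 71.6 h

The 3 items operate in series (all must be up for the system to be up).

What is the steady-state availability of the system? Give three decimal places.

0.966

A(A) = MTBF/(MTBF+MTTR) = 16257/(16257+93.7) = 0.994269
A(B) = MTBF/(MTBF+MTTR) = 4531/(4531+119.2) = 0.974367
A(C) = MTBF/(MTBF+MTTR) = 24189/(24189+71.6) = 0.997049
Series availability: 0.994269 × 0.974367 × 0.997049 = 0.966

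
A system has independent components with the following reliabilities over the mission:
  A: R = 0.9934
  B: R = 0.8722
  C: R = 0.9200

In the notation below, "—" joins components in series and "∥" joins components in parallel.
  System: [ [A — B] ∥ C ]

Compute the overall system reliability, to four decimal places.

0.9893

Series (A and B): 0.993400 × 0.872200 = 0.866443
Parallel ([0.866443] and C): 1 − (1 − 0.866443)(1 − 0.920000) = 0.9893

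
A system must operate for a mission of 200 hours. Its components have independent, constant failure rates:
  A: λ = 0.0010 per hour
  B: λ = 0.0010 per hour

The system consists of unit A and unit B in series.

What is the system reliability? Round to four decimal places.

R(A) = exp(−0.0010 × 200) = 0.818731
R(B) = exp(−0.0010 × 200) = 0.818731
Series (A and B): 0.818731 × 0.818731 = 0.6703

0.6703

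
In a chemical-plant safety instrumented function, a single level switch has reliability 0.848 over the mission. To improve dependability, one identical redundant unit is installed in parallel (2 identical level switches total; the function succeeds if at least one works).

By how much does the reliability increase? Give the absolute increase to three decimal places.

0.129

R_before = 0.848
R_after = 1 − (1 − 0.848)^2 = 0.977
ΔR = 0.977 − 0.848 = 0.129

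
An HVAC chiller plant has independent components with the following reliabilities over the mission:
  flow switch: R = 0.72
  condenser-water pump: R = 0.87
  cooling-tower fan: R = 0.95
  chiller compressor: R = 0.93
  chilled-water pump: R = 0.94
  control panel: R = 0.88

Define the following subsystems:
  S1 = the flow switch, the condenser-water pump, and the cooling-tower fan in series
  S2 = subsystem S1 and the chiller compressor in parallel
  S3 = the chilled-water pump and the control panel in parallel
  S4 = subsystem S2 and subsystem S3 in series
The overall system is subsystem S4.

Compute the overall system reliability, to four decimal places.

0.9647

Series (flow switch, condenser-water pump, and cooling-tower fan): 0.720000 × 0.870000 × 0.950000 = 0.595080
Parallel ([0.595080] and chiller compressor): 1 − (1 − 0.595080)(1 − 0.930000) = 0.971656
Parallel (chilled-water pump and control panel): 1 − (1 − 0.940000)(1 − 0.880000) = 0.992800
Series ([0.971656] and [0.992800]): 0.971656 × 0.992800 = 0.9647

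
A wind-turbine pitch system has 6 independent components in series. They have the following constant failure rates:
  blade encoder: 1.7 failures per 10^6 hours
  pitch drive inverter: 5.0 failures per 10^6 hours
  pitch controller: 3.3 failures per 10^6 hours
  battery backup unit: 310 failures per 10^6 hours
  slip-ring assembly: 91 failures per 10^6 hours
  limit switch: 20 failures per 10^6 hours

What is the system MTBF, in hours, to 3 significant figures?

Series of exponential components: λ_sys = Σ λ_i
λ_sys = 0.0000017 + 0.0000050 + 0.0000033 + 0.00031 + 0.000091 + 0.000020 = 4.3100e-04 /h
MTBF = 1 / λ_sys = 2320 h

2320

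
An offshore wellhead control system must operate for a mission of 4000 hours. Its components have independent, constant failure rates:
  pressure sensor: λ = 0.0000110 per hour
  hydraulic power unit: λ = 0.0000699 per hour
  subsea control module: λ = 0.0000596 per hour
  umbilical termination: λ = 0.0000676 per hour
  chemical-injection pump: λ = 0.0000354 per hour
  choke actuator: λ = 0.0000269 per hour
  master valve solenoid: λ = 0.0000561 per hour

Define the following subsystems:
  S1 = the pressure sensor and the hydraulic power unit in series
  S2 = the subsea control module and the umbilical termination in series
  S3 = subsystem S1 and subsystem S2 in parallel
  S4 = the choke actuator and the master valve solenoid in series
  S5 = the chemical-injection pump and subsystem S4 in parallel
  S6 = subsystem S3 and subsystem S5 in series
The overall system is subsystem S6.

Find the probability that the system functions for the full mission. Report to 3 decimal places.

0.857

R(pressure sensor) = exp(−0.0000110 × 4000) = 0.95695
R(hydraulic power unit) = exp(−0.0000699 × 4000) = 0.75609
R(subsea control module) = exp(−0.0000596 × 4000) = 0.78789
R(umbilical termination) = exp(−0.0000676 × 4000) = 0.76307
R(chemical-injection pump) = exp(−0.0000354 × 4000) = 0.86797
R(choke actuator) = exp(−0.0000269 × 4000) = 0.89799
R(master valve solenoid) = exp(−0.0000561 × 4000) = 0.79900
Series (pressure sensor and hydraulic power unit): 0.95695 × 0.75609 = 0.72354
Series (subsea control module and umbilical termination): 0.78789 × 0.76307 = 0.60122
Parallel ([0.72354] and [0.60122]): 1 − (1 − 0.72354)(1 − 0.60122) = 0.88975
Series (choke actuator and master valve solenoid): 0.89799 × 0.79900 = 0.71749
Parallel (chemical-injection pump and [0.71749]): 1 − (1 − 0.86797)(1 − 0.71749) = 0.96270
Series ([0.88975] and [0.96270]): 0.88975 × 0.96270 = 0.857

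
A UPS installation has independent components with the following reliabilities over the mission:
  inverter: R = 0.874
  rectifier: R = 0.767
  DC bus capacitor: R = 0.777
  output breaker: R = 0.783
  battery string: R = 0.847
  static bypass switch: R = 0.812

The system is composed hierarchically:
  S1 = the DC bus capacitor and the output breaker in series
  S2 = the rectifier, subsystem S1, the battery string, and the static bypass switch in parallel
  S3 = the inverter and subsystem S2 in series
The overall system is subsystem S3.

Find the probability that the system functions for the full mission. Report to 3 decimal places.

Series (DC bus capacitor and output breaker): 0.77700 × 0.78300 = 0.60839
Parallel (rectifier, [0.60839], battery string, and static bypass switch): 1 − (1 − 0.76700)(1 − 0.60839)(1 − 0.84700)(1 − 0.81200) = 0.99738
Series (inverter and [0.99738]): 0.87400 × 0.99738 = 0.872

0.872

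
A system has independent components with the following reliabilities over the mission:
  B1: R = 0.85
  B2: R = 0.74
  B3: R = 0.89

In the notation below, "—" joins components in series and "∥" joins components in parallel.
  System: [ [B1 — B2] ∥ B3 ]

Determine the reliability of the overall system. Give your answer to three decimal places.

0.959

Series (B1 and B2): 0.85000 × 0.74000 = 0.62900
Parallel ([0.62900] and B3): 1 − (1 − 0.62900)(1 − 0.89000) = 0.959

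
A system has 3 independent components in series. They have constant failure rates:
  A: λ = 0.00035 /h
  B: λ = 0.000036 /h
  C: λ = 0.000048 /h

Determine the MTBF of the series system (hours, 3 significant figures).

Series of exponential components: λ_sys = Σ λ_i
λ_sys = 0.00035 + 0.000036 + 0.000048 = 4.3400e-04 /h
MTBF = 1 / λ_sys = 2300 h

2300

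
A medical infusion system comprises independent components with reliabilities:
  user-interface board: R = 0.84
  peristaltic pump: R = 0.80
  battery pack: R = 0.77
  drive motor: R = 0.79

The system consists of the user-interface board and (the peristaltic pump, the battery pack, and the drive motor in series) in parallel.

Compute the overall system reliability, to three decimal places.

Series (peristaltic pump, battery pack, and drive motor): 0.80000 × 0.77000 × 0.79000 = 0.48664
Parallel (user-interface board and [0.48664]): 1 − (1 − 0.84000)(1 − 0.48664) = 0.918

0.918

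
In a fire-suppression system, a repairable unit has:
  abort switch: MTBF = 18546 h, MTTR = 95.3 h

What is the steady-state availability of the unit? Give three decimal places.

A(abort switch) = MTBF/(MTBF+MTTR) = 18546/(18546+95.3) = 0.995

0.995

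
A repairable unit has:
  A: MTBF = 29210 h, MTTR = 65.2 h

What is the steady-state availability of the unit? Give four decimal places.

0.9978

A(A) = MTBF/(MTBF+MTTR) = 29210/(29210+65.2) = 0.9978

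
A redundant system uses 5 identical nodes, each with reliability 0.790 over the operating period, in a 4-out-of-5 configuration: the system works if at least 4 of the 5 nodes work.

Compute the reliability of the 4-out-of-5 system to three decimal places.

R = Σ_{i=4}^{5} C(5,i) p^i (1−p)^{5−i} with p = 0.790
C(5,4)·0.790^4·0.210^1 = 0.40898
C(5,5)·0.790^5·0.210^0 = 0.30771
Sum = 0.717

0.717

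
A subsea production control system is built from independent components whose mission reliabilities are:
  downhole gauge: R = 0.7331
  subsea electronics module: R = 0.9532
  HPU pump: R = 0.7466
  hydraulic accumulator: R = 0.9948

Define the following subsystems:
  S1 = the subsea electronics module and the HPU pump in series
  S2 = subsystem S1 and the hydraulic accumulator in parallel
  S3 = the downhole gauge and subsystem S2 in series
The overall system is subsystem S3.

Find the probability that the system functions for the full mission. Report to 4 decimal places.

0.7320

Series (subsea electronics module and HPU pump): 0.953200 × 0.746600 = 0.711659
Parallel ([0.711659] and hydraulic accumulator): 1 − (1 − 0.711659)(1 − 0.994800) = 0.998501
Series (downhole gauge and [0.998501]): 0.733100 × 0.998501 = 0.7320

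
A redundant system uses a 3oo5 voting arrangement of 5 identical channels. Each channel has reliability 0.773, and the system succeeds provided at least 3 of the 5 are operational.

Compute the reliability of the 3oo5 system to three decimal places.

R = Σ_{i=3}^{5} C(5,i) p^i (1−p)^{5−i} with p = 0.773
C(5,3)·0.773^3·0.227^2 = 0.23801
C(5,4)·0.773^4·0.227^1 = 0.40524
C(5,5)·0.773^5·0.227^0 = 0.27599
Sum = 0.919

0.919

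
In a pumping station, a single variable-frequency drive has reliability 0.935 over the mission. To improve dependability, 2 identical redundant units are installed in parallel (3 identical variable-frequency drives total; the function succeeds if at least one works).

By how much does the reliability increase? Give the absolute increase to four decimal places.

0.0647

R_before = 0.935
R_after = 1 − (1 − 0.935)^3 = 0.9997
ΔR = 0.9997 − 0.935 = 0.0647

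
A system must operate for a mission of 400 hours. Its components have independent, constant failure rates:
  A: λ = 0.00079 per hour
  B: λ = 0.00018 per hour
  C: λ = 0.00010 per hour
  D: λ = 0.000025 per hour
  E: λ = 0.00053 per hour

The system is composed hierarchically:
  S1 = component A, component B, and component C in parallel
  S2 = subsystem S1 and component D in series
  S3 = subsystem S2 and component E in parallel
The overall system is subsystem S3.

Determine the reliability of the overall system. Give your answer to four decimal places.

R(A) = exp(−0.00079 × 400) = 0.729059
R(B) = exp(−0.00018 × 400) = 0.930531
R(C) = exp(−0.00010 × 400) = 0.960789
R(D) = exp(−0.000025 × 400) = 0.990050
R(E) = exp(−0.00053 × 400) = 0.808965
Parallel (A, B, and C): 1 − (1 − 0.729059)(1 − 0.930531)(1 − 0.960789) = 0.999262
Series ([0.999262] and D): 0.999262 × 0.990050 = 0.989319
Parallel ([0.989319] and E): 1 − (1 − 0.989319)(1 − 0.808965) = 0.9980

0.9980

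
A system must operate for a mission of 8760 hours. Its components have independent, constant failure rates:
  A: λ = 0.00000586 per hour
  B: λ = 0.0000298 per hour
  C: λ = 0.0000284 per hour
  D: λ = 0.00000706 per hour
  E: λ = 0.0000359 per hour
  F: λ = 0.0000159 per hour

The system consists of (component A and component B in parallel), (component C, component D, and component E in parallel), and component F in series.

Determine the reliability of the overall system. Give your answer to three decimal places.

0.857

R(A) = exp(−0.00000586 × 8760) = 0.94996
R(B) = exp(−0.0000298 × 8760) = 0.77024
R(C) = exp(−0.0000284 × 8760) = 0.77975
R(D) = exp(−0.00000706 × 8760) = 0.94003
R(E) = exp(−0.0000359 × 8760) = 0.73017
R(F) = exp(−0.0000159 × 8760) = 0.86998
Parallel (A and B): 1 − (1 − 0.94996)(1 − 0.77024) = 0.98850
Parallel (C, D, and E): 1 − (1 − 0.77975)(1 − 0.94003)(1 − 0.73017) = 0.99644
Series ([0.98850], [0.99644], and F): 0.98850 × 0.99644 × 0.86998 = 0.857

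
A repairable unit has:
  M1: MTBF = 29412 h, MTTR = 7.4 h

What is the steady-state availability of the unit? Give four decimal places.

0.9997

A(M1) = MTBF/(MTBF+MTTR) = 29412/(29412+7.4) = 0.9997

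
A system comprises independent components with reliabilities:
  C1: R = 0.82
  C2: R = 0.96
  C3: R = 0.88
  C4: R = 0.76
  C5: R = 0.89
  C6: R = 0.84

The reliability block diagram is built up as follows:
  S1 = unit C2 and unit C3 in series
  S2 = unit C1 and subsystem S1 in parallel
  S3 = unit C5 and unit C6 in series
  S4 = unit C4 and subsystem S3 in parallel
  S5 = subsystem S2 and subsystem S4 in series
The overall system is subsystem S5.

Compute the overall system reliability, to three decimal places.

Series (C2 and C3): 0.96000 × 0.88000 = 0.84480
Parallel (C1 and [0.84480]): 1 − (1 − 0.82000)(1 − 0.84480) = 0.97206
Series (C5 and C6): 0.89000 × 0.84000 = 0.74760
Parallel (C4 and [0.74760]): 1 − (1 − 0.76000)(1 − 0.74760) = 0.93942
Series ([0.97206] and [0.93942]): 0.97206 × 0.93942 = 0.913

0.913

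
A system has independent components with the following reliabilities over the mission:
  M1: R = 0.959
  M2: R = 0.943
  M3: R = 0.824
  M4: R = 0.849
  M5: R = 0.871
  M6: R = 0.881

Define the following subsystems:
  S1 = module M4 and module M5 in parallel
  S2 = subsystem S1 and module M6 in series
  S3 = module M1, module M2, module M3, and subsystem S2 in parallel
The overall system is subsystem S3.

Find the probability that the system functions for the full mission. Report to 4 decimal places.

Parallel (M4 and M5): 1 − (1 − 0.849000)(1 − 0.871000) = 0.980521
Series ([0.980521] and M6): 0.980521 × 0.881000 = 0.863839
Parallel (M1, M2, M3, and [0.863839]): 1 − (1 − 0.959000)(1 − 0.943000)(1 − 0.824000)(1 − 0.863839) = 0.9999

0.9999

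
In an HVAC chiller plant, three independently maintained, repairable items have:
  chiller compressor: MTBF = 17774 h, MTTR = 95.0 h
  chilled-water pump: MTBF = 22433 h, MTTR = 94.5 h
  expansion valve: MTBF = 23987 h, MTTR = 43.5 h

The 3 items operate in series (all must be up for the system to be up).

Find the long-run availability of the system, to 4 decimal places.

0.9887

A(chiller compressor) = MTBF/(MTBF+MTTR) = 17774/(17774+95.0) = 0.994684
A(chilled-water pump) = MTBF/(MTBF+MTTR) = 22433/(22433+94.5) = 0.995805
A(expansion valve) = MTBF/(MTBF+MTTR) = 23987/(23987+43.5) = 0.998190
Series availability: 0.994684 × 0.995805 × 0.998190 = 0.9887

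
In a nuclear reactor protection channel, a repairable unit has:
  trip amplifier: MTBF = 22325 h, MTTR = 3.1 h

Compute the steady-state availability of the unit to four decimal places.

A(trip amplifier) = MTBF/(MTBF+MTTR) = 22325/(22325+3.1) = 0.9999

0.9999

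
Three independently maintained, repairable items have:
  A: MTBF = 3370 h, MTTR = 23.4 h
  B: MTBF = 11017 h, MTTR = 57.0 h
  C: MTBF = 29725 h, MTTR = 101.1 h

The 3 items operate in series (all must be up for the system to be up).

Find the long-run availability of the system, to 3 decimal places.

0.985

A(A) = MTBF/(MTBF+MTTR) = 3370/(3370+23.4) = 0.993104
A(B) = MTBF/(MTBF+MTTR) = 11017/(11017+57.0) = 0.994853
A(C) = MTBF/(MTBF+MTTR) = 29725/(29725+101.1) = 0.996610
Series availability: 0.993104 × 0.994853 × 0.996610 = 0.985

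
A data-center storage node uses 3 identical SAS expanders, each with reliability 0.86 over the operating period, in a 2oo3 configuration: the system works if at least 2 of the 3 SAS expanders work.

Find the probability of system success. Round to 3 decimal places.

0.947

R = Σ_{i=2}^{3} C(3,i) p^i (1−p)^{3−i} with p = 0.86
C(3,2)·0.86^2·0.14^1 = 0.31063
C(3,3)·0.86^3·0.14^0 = 0.63606
Sum = 0.947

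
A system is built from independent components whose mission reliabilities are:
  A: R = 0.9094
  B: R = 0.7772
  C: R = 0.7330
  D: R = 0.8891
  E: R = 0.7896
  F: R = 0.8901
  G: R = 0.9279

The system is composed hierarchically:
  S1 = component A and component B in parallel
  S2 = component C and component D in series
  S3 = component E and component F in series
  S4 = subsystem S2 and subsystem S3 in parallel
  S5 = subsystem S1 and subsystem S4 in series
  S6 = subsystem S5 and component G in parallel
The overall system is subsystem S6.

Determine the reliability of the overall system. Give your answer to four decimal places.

Parallel (A and B): 1 − (1 − 0.909400)(1 − 0.777200) = 0.979814
Series (C and D): 0.733000 × 0.889100 = 0.651710
Series (E and F): 0.789600 × 0.890100 = 0.702823
Parallel ([0.651710] and [0.702823]): 1 − (1 − 0.651710)(1 − 0.702823) = 0.896496
Series ([0.979814] and [0.896496]): 0.979814 × 0.896496 = 0.878399
Parallel ([0.878399] and G): 1 − (1 − 0.878399)(1 − 0.927900) = 0.9912

0.9912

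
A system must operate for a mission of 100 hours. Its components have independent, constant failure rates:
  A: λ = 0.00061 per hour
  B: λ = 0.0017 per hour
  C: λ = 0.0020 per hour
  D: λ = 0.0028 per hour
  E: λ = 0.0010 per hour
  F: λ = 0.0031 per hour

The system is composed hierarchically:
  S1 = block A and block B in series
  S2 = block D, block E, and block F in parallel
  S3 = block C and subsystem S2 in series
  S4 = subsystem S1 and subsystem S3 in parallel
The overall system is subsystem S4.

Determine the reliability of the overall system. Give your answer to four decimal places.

0.9616

R(A) = exp(−0.00061 × 100) = 0.940823
R(B) = exp(−0.0017 × 100) = 0.843665
R(C) = exp(−0.0020 × 100) = 0.818731
R(D) = exp(−0.0028 × 100) = 0.755784
R(E) = exp(−0.0010 × 100) = 0.904837
R(F) = exp(−0.0031 × 100) = 0.733447
Series (A and B): 0.940823 × 0.843665 = 0.793739
Parallel (D, E, and F): 1 − (1 − 0.755784)(1 − 0.904837)(1 − 0.733447) = 0.993805
Series (C and [0.993805]): 0.818731 × 0.993805 = 0.813659
Parallel ([0.793739] and [0.813659]): 1 − (1 − 0.793739)(1 − 0.813659) = 0.9616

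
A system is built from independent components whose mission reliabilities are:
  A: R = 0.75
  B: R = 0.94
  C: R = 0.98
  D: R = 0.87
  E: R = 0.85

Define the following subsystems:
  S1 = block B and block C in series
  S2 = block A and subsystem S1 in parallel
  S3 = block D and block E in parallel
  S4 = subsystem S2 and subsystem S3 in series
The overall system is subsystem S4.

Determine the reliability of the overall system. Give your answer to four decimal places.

Series (B and C): 0.940000 × 0.980000 = 0.921200
Parallel (A and [0.921200]): 1 − (1 − 0.750000)(1 − 0.921200) = 0.980300
Parallel (D and E): 1 − (1 − 0.870000)(1 − 0.850000) = 0.980500
Series ([0.980300] and [0.980500]): 0.980300 × 0.980500 = 0.9612

0.9612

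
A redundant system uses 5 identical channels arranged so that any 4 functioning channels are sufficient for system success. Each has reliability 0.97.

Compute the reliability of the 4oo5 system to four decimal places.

0.9915

R = Σ_{i=4}^{5} C(5,i) p^i (1−p)^{5−i} with p = 0.97
C(5,4)·0.97^4·0.03^1 = 0.132794
C(5,5)·0.97^5·0.03^0 = 0.858734
Sum = 0.9915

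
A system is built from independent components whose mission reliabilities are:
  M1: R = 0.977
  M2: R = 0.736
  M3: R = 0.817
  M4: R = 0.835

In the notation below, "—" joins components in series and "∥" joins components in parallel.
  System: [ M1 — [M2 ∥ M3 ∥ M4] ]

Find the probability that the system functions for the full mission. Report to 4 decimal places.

0.9692

Parallel (M2, M3, and M4): 1 − (1 − 0.736000)(1 − 0.817000)(1 − 0.835000) = 0.992029
Series (M1 and [0.992029]): 0.977000 × 0.992029 = 0.9692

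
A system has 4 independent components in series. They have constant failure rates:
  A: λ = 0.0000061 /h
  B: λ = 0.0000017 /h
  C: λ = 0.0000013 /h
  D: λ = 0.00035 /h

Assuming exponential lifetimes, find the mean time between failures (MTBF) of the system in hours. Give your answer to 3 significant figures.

2780

Series of exponential components: λ_sys = Σ λ_i
λ_sys = 0.0000061 + 0.0000017 + 0.0000013 + 0.00035 = 3.5910e-04 /h
MTBF = 1 / λ_sys = 2780 h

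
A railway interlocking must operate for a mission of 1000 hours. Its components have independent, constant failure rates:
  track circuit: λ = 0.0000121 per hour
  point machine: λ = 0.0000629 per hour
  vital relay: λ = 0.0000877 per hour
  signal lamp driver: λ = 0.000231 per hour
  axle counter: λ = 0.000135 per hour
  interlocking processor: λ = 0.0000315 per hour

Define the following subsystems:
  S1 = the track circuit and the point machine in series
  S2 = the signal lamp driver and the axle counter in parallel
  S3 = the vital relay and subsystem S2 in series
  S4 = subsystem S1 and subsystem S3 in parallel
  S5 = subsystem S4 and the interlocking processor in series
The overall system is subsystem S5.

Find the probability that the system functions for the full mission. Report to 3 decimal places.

0.961

R(track circuit) = exp(−0.0000121 × 1000) = 0.98797
R(point machine) = exp(−0.0000629 × 1000) = 0.93904
R(vital relay) = exp(−0.0000877 × 1000) = 0.91604
R(signal lamp driver) = exp(−0.000231 × 1000) = 0.79374
R(axle counter) = exp(−0.000135 × 1000) = 0.87372
R(interlocking processor) = exp(−0.0000315 × 1000) = 0.96899
Series (track circuit and point machine): 0.98797 × 0.93904 = 0.92774
Parallel (signal lamp driver and axle counter): 1 − (1 − 0.79374)(1 − 0.87372) = 0.97395
Series (vital relay and [0.97395]): 0.91604 × 0.97395 = 0.89218
Parallel ([0.92774] and [0.89218]): 1 − (1 − 0.92774)(1 − 0.89218) = 0.99221
Series ([0.99221] and interlocking processor): 0.99221 × 0.96899 = 0.961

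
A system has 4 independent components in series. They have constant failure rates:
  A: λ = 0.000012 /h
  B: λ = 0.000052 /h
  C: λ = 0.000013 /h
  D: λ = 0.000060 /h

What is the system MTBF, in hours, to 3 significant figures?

Series of exponential components: λ_sys = Σ λ_i
λ_sys = 0.000012 + 0.000052 + 0.000013 + 0.000060 = 1.3700e-04 /h
MTBF = 1 / λ_sys = 7300 h

7300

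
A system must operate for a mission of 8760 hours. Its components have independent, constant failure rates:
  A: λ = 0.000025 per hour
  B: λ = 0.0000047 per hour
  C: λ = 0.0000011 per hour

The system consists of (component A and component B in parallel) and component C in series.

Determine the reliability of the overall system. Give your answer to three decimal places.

R(A) = exp(−0.000025 × 8760) = 0.80332
R(B) = exp(−0.0000047 × 8760) = 0.95966
R(C) = exp(−0.0000011 × 8760) = 0.99041
Parallel (A and B): 1 − (1 − 0.80332)(1 − 0.95966) = 0.99207
Series ([0.99207] and C): 0.99207 × 0.99041 = 0.983

0.983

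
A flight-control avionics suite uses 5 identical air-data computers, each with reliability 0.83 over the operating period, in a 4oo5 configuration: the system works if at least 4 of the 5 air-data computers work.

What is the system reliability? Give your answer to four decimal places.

0.7973

R = Σ_{i=4}^{5} C(5,i) p^i (1−p)^{5−i} with p = 0.83
C(5,4)·0.83^4·0.17^1 = 0.403396
C(5,5)·0.83^5·0.17^0 = 0.393904
Sum = 0.7973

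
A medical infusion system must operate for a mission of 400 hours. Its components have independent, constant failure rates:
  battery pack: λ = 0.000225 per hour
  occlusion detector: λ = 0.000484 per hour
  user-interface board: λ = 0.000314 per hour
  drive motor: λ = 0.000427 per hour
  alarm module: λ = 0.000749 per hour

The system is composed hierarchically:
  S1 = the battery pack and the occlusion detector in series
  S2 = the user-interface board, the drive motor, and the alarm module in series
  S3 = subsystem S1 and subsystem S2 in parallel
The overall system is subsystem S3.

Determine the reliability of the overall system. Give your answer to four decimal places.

0.8891

R(battery pack) = exp(−0.000225 × 400) = 0.913931
R(occlusion detector) = exp(−0.000484 × 400) = 0.823987
R(user-interface board) = exp(−0.000314 × 400) = 0.881968
R(drive motor) = exp(−0.000427 × 400) = 0.842990
R(alarm module) = exp(−0.000749 × 400) = 0.741115
Series (battery pack and occlusion detector): 0.913931 × 0.823987 = 0.753067
Series (user-interface board, drive motor, and alarm module): 0.881968 × 0.842990 × 0.741115 = 0.551012
Parallel ([0.753067] and [0.551012]): 1 − (1 − 0.753067)(1 − 0.551012) = 0.8891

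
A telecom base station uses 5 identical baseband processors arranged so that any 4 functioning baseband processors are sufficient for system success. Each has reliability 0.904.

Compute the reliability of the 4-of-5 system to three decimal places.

R = Σ_{i=4}^{5} C(5,i) p^i (1−p)^{5−i} with p = 0.904
C(5,4)·0.904^4·0.096^1 = 0.32056
C(5,5)·0.904^5·0.096^0 = 0.60373
Sum = 0.924

0.924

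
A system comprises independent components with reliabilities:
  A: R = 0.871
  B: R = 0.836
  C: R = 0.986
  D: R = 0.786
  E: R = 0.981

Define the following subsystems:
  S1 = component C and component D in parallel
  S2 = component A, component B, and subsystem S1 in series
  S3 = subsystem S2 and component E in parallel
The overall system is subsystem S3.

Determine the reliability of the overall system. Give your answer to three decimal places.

Parallel (C and D): 1 − (1 − 0.98600)(1 − 0.78600) = 0.99700
Series (A, B, and [0.99700]): 0.87100 × 0.83600 × 0.99700 = 0.72597
Parallel ([0.72597] and E): 1 − (1 − 0.72597)(1 − 0.98100) = 0.995

0.995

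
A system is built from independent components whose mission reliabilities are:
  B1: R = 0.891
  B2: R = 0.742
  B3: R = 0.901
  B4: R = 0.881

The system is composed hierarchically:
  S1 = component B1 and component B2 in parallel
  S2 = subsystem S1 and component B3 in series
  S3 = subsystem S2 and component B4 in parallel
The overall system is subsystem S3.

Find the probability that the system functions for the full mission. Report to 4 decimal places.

0.9852

Parallel (B1 and B2): 1 − (1 − 0.891000)(1 − 0.742000) = 0.971878
Series ([0.971878] and B3): 0.971878 × 0.901000 = 0.875662
Parallel ([0.875662] and B4): 1 − (1 − 0.875662)(1 − 0.881000) = 0.9852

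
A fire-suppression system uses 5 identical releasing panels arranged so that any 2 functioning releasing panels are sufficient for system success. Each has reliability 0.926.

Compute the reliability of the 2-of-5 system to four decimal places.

R = Σ_{i=2}^{5} C(5,i) p^i (1−p)^{5−i} with p = 0.926
C(5,2)·0.926^2·0.074^3 = 0.003475
C(5,3)·0.926^3·0.074^2 = 0.043481
C(5,4)·0.926^4·0.074^1 = 0.272048
C(5,5)·0.926^5·0.074^0 = 0.680855
Sum = 0.9999

0.9999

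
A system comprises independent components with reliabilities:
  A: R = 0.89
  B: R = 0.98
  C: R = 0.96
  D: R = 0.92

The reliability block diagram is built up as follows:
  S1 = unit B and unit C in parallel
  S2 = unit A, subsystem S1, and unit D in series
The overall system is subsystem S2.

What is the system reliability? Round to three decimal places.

Parallel (B and C): 1 − (1 − 0.98000)(1 − 0.96000) = 0.99920
Series (A, [0.99920], and D): 0.89000 × 0.99920 × 0.92000 = 0.818

0.818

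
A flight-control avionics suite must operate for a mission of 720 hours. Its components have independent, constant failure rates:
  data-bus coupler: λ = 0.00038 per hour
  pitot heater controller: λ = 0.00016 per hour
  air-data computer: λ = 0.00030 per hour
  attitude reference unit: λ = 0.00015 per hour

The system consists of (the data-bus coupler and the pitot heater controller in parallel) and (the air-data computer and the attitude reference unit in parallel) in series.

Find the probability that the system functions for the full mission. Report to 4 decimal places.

R(data-bus coupler) = exp(−0.00038 × 720) = 0.760636
R(pitot heater controller) = exp(−0.00016 × 720) = 0.891188
R(air-data computer) = exp(−0.00030 × 720) = 0.805735
R(attitude reference unit) = exp(−0.00015 × 720) = 0.897628
Parallel (data-bus coupler and pitot heater controller): 1 − (1 − 0.760636)(1 − 0.891188) = 0.973954
Parallel (air-data computer and attitude reference unit): 1 − (1 − 0.805735)(1 − 0.897628) = 0.980113
Series ([0.973954] and [0.980113]): 0.973954 × 0.980113 = 0.9546

0.9546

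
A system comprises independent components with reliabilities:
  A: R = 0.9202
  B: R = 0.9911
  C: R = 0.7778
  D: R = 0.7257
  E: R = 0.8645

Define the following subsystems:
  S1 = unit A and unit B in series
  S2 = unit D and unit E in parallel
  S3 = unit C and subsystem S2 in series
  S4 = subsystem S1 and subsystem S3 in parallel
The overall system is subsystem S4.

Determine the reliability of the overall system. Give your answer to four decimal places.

0.9779

Series (A and B): 0.920200 × 0.991100 = 0.912010
Parallel (D and E): 1 − (1 − 0.725700)(1 − 0.864500) = 0.962832
Series (C and [0.962832]): 0.777800 × 0.962832 = 0.748891
Parallel ([0.912010] and [0.748891]): 1 − (1 − 0.912010)(1 − 0.748891) = 0.9779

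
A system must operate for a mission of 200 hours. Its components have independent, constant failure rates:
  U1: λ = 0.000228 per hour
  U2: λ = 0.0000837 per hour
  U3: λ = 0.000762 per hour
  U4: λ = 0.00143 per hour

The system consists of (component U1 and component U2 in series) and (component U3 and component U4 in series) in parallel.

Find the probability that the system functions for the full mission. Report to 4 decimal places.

R(U1) = exp(−0.000228 × 200) = 0.955424
R(U2) = exp(−0.0000837 × 200) = 0.983399
R(U3) = exp(−0.000762 × 200) = 0.858645
R(U4) = exp(−0.00143 × 200) = 0.751263
Series (U1 and U2): 0.955424 × 0.983399 = 0.939563
Series (U3 and U4): 0.858645 × 0.751263 = 0.645068
Parallel ([0.939563] and [0.645068]): 1 − (1 − 0.939563)(1 − 0.645068) = 0.9785

0.9785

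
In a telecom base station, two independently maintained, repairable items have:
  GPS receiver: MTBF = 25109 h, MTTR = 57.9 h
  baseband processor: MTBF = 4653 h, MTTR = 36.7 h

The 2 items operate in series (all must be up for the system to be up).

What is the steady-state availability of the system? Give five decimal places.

0.98989

A(GPS receiver) = MTBF/(MTBF+MTTR) = 25109/(25109+57.9) = 0.997699
A(baseband processor) = MTBF/(MTBF+MTTR) = 4653/(4653+36.7) = 0.992174
Series availability: 0.997699 × 0.992174 = 0.98989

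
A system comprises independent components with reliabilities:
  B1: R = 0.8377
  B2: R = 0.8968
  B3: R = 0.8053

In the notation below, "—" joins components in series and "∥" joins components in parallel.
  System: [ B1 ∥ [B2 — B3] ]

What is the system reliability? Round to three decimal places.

0.955

Series (B2 and B3): 0.89680 × 0.80530 = 0.72219
Parallel (B1 and [0.72219]): 1 − (1 − 0.83770)(1 − 0.72219) = 0.955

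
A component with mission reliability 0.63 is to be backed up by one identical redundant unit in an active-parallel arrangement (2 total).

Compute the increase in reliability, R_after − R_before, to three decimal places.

0.233

R_before = 0.63
R_after = 1 − (1 − 0.63)^2 = 0.863
ΔR = 0.863 − 0.63 = 0.233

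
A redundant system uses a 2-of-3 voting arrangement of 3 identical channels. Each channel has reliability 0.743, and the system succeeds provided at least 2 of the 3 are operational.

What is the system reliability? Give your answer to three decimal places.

R = Σ_{i=2}^{3} C(3,i) p^i (1−p)^{3−i} with p = 0.743
C(3,2)·0.743^2·0.257^1 = 0.42563
C(3,3)·0.743^3·0.257^0 = 0.41017
Sum = 0.836

0.836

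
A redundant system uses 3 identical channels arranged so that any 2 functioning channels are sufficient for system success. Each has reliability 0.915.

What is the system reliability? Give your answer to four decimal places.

0.9796

R = Σ_{i=2}^{3} C(3,i) p^i (1−p)^{3−i} with p = 0.915
C(3,2)·0.915^2·0.085^1 = 0.213492
C(3,3)·0.915^3·0.085^0 = 0.766061
Sum = 0.9796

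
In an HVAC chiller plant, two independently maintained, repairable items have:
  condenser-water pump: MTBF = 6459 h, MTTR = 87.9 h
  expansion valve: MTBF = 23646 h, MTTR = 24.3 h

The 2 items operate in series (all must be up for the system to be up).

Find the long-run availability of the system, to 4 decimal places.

A(condenser-water pump) = MTBF/(MTBF+MTTR) = 6459/(6459+87.9) = 0.986574
A(expansion valve) = MTBF/(MTBF+MTTR) = 23646/(23646+24.3) = 0.998973
Series availability: 0.986574 × 0.998973 = 0.9856

0.9856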